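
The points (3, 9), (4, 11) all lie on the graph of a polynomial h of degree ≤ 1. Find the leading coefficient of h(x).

Write h(x) = ax + b. Substituting each data point gives a linear system:
  3a + b = 9
  4a + b = 11
Solving the system yields a = 2, b = 3.
So h(x) = 2x + 3.
The leading coefficient is 2.

2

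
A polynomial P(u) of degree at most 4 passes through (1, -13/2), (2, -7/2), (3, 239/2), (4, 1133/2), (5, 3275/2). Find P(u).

P(u) = 4u^4 - 6u^3 - 4u^2 - 3u + 5/2

Write P(u) = au^4 + bu^3 + cu^2 + du + e. Substituting each data point gives a linear system:
  a + b + c + d + e = -13/2
  16a + 8b + 4c + 2d + e = -7/2
  81a + 27b + 9c + 3d + e = 239/2
  256a + 64b + 16c + 4d + e = 1133/2
  625a + 125b + 25c + 5d + e = 3275/2
Solving the system yields a = 4, b = -6, c = -4, d = -3, e = 5/2.
So P(u) = 4u^4 - 6u^3 - 4u^2 - 3u + 5/2.
Check: P(4) = 1133/2. ✓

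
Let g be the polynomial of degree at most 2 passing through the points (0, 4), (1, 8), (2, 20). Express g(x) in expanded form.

g(x) = 4x^2 + 4

Write g(x) = ax^2 + bx + c. Substituting each data point gives a linear system:
  c = 4
  a + b + c = 8
  4a + 2b + c = 20
Solving the system yields a = 4, b = 0, c = 4.
So g(x) = 4x² + 4.
Check: g(0) = 4. ✓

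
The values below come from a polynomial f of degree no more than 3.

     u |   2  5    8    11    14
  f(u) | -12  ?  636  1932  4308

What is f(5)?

96

The 4 known points determine the degree-3 polynomial uniquely.
Write f(u) = au^3 + bu^2 + cu + d. Substituting each data point gives a linear system:
  8a + 4b + 2c + d = -12
  512a + 64b + 8c + d = 636
  1331a + 121b + 11c + d = 1932
  2744a + 196b + 14c + d = 4308
Solving the system yields a = 2, b = -6, c = 0, d = -4.
So f(u) = 2u^3 - 6u^2 - 4.
Then f(5) = 96.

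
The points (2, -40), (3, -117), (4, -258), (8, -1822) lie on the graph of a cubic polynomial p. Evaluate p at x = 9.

-2553

Using the Lagrange interpolation formula with nodes 2, 3, 4, 8:
  L_0(x) = (x - 3)(x - 4)(x - 8) / -12
  L_1(x) = (x - 2)(x - 4)(x - 8) / 5
  L_2(x) = (x - 2)(x - 3)(x - 8) / -8
  L_3(x) = (x - 2)(x - 3)(x - 4) / 120
Then p(x) = -40·L_0(x) - 117·L_1(x) - 258·L_2(x) - 1822·L_3(x).
Expanding and collecting terms gives p(x) = -3x³ - 5x² + 5x - 6.
Evaluating at x = 9: p(9) = -2553.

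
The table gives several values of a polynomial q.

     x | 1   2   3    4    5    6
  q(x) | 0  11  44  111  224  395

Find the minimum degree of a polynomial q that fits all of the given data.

Forward differences of the values at x = 1, 2, 3, 4, 5, 6:
  q  : 0  11  44  111  224  395
  Δ  : 11  33  67  113  171
  Δ^2: 22  34  46  58
  Δ^3: 12  12  12
  Δ^4: 0  0
  Δ^5: 0
The third differences are constant (12) and nonzero, while all higher differences vanish, so the minimal degree is 3.

3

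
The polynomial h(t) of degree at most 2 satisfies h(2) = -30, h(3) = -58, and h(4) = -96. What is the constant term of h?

-4

Write h(t) = at^2 + bt + c. Substituting each data point gives a linear system:
  4a + 2b + c = -30
  9a + 3b + c = -58
  16a + 4b + c = -96
Solving the system yields a = -5, b = -3, c = -4.
So h(t) = -5t^2 - 3t - 4.
The constant term is -4.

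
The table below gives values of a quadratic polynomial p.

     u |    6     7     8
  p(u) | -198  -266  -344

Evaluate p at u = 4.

-92

Write p(u) = au^2 + bu + c. Substituting each data point gives a linear system:
  36a + 6b + c = -198
  49a + 7b + c = -266
  64a + 8b + c = -344
Solving the system yields a = -5, b = -3, c = 0.
So p(u) = -5u^2 - 3u.
Then p(4) = -92.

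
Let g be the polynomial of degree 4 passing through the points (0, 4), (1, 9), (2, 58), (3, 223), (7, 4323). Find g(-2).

-42

Write g(u) = au^4 + bu^3 + cu^2 + du + e. Substituting each data point gives a linear system:
  e = 4
  a + b + c + d + e = 9
  16a + 8b + 4c + 2d + e = 58
  81a + 27b + 9c + 3d + e = 223
  2401a + 343b + 49c + 7d + e = 4323
Solving the system yields a = 1, b = 6, c = -3, d = 1, e = 4.
So g(u) = u^4 + 6u^3 - 3u^2 + u + 4.
Then g(-2) = -42.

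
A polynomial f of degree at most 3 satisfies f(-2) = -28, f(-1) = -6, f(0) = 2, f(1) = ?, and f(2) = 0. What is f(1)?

2

On equispaced nodes a degree-3 polynomial has vanishing fourth forward difference, so
  f(-2) - 4·f(-1) + 6·f(0) - 4·f(1) + f(2) = 0.
Substituting the known values and solving for f(1):
  -4·f(1) = -8
  f(1) = 2.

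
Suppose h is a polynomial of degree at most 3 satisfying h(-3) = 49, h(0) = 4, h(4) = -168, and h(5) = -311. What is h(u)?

h(u) = -2u^3 - 2u^2 - 3u + 4

Write h(u) = au^3 + bu^2 + cu + d. Substituting each data point gives a linear system:
  -27a + 9b - 3c + d = 49
  d = 4
  64a + 16b + 4c + d = -168
  125a + 25b + 5c + d = -311
Solving the system yields a = -2, b = -2, c = -3, d = 4.
So h(u) = -2u^3 - 2u^2 - 3u + 4.
Check: h(5) = -311. ✓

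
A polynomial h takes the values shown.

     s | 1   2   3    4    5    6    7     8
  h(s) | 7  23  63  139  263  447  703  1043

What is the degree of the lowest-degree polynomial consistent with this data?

3

Forward differences of the values at s = 1, 2, 3, 4, 5, 6, 7, 8:
  h  : 7  23  63  139  263  447  703  1043
  Δ  : 16  40  76  124  184  256  340
  Δ^2: 24  36  48  60  72  84
  Δ^3: 12  12  12  12  12
  Δ^4: 0  0  0  0
  Δ^5: 0  0  0
  Δ^6: 0  0
  Δ^7: 0
The third differences are constant (12) and nonzero, while all higher differences vanish, so the minimal degree is 3.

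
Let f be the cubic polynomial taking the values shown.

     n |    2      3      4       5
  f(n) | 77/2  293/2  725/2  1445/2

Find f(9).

8645/2

Write f(n) = an^3 + bn^2 + cn + d. Substituting each data point gives a linear system:
  8a + 4b + 2c + d = 77/2
  27a + 9b + 3c + d = 293/2
  64a + 16b + 4c + d = 725/2
  125a + 25b + 5c + d = 1445/2
Solving the system yields a = 6, b = 0, c = -6, d = 5/2.
So f(n) = 6n^3 - 6n + 5/2.
Then f(9) = 8645/2.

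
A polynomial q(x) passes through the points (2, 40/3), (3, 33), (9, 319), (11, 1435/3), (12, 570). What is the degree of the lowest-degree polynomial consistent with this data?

2

Divided differences on the nodes 2, 3, 9, 11, 12:
  order 0: 40/3  33  319  1435/3  570
  order 1: 59/3  143/3  239/3  275/3
  order 2: 4  4  4
  order 3: 0  0
  order 4: 0
The order-2 divided differences are all 4 (nonzero) and every higher order vanishes, so the data lies on a polynomial of degree exactly 2.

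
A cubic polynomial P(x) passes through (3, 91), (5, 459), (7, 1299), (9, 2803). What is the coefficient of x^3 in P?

4

Write P(x) = ax^3 + bx^2 + cx + d. Substituting each data point gives a linear system:
  27a + 9b + 3c + d = 91
  125a + 25b + 5c + d = 459
  343a + 49b + 7c + d = 1299
  729a + 81b + 9c + d = 2803
Solving the system yields a = 4, b = -1, c = -4, d = 4.
So P(x) = 4x^3 - x^2 - 4x + 4.
The leading coefficient is 4.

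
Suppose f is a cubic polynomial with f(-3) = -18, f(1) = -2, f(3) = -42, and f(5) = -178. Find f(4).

-95

Write f(n) = an^3 + bn^2 + cn + d. Substituting each data point gives a linear system:
  -27a + 9b - 3c + d = -18
  a + b + c + d = -2
  27a + 9b + 3c + d = -42
  125a + 25b + 5c + d = -178
Solving the system yields a = -1, b = -3, c = 5, d = -3.
So f(n) = -n^3 - 3n^2 + 5n - 3.
Then f(4) = -95.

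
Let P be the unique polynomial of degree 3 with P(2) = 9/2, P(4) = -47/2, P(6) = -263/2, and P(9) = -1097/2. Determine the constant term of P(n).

1/2

Write P(n) = an^3 + bn^2 + cn + d. Substituting each data point gives a linear system:
  8a + 4b + 2c + d = 9/2
  64a + 16b + 4c + d = -47/2
  216a + 36b + 6c + d = -263/2
  729a + 81b + 9c + d = -1097/2
Solving the system yields a = -1, b = 2, c = 2, d = 1/2.
So P(n) = -n^3 + 2n^2 + 2n + 1/2.
The constant term is 1/2.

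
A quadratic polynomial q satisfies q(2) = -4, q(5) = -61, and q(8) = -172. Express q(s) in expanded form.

q(s) = -3s^2 + 2s + 4

Using the Lagrange interpolation formula with nodes 2, 5, 8:
  L_0(s) = (s - 5)(s - 8) / 18
  L_1(s) = (s - 2)(s - 8) / -9
  L_2(s) = (s - 2)(s - 5) / 18
Then q(s) = -4·L_0(s) - 61·L_1(s) - 172·L_2(s).
Expanding and collecting terms gives q(s) = -3s^2 + 2s + 4.
Check: q(8) = -172. ✓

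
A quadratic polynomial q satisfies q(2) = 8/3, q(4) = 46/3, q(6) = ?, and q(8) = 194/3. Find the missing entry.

36

On equispaced nodes a degree-2 polynomial has vanishing third forward difference, so
  - q(2) + 3·q(4) - 3·q(6) + q(8) = 0.
Substituting the known values and solving for q(6):
  -3·q(6) = -108
  q(6) = 36.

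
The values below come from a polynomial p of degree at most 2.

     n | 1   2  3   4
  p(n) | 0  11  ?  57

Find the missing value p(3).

The 3 known points determine the degree-2 polynomial uniquely.
Write p(n) = an^2 + bn + c. Substituting each data point gives a linear system:
  a + b + c = 0
  4a + 2b + c = 11
  16a + 4b + c = 57
Solving the system yields a = 4, b = -1, c = -3.
So p(n) = 4n^2 - n - 3.
Then p(3) = 30.

30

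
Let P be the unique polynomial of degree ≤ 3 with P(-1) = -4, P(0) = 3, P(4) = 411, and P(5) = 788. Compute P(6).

Write P(u) = au^3 + bu^2 + cu + d. Substituting each data point gives a linear system:
  -a + b - c + d = -4
  d = 3
  64a + 16b + 4c + d = 411
  125a + 25b + 5c + d = 788
Solving the system yields a = 6, b = 1, c = 2, d = 3.
So P(u) = 6u³ + u² + 2u + 3.
Then P(6) = 1347.

1347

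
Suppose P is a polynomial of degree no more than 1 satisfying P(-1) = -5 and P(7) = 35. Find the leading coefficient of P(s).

Write P(s) = as + b. Substituting each data point gives a linear system:
  -a + b = -5
  7a + b = 35
Solving the system yields a = 5, b = 0.
So P(s) = 5s.
The leading coefficient is 5.

5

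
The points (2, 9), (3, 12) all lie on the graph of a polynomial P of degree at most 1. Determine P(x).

Using the Lagrange interpolation formula with nodes 2, 3:
  L_0(x) = (x - 3) / -1
  L_1(x) = (x - 2) / 1
Then P(x) = 9·L_0(x) + 12·L_1(x).
Expanding and collecting terms gives P(x) = 3x + 3.
Check: P(3) = 12. ✓

P(x) = 3x + 3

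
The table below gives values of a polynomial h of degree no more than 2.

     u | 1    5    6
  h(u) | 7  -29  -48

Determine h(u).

Using the Lagrange interpolation formula with nodes 1, 5, 6:
  L_0(u) = (u - 5)(u - 6) / 20
  L_1(u) = (u - 1)(u - 6) / -4
  L_2(u) = (u - 1)(u - 5) / 5
Then h(u) = 7·L_0(u) - 29·L_1(u) - 48·L_2(u).
Expanding and collecting terms gives h(u) = -2u^2 + 3u + 6.
Check: h(5) = -29. ✓

h(u) = -2u^2 + 3u + 6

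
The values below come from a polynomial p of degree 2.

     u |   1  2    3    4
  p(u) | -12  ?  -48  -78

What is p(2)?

-26

On equispaced nodes a degree-2 polynomial has vanishing third forward difference, so
  - p(1) + 3·p(2) - 3·p(3) + p(4) = 0.
Substituting the known values and solving for p(2):
  3·p(2) = -78
  p(2) = -26.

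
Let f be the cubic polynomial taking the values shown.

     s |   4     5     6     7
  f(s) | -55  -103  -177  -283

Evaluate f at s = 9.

Forward differences of the values at s = 4, 5, 6, 7:
  f  : -55  -103  -177  -283
  Δ  : -48  -74  -106
  Δ^2: -26  -32
  Δ^3: -6
The third differences are constant, confirming degree 3.
Interpolating (Newton forward form) and evaluating at s = 9 gives f(9) = -615.

-615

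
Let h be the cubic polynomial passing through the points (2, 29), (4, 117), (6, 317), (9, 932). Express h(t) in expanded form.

h(t) = t^3 + 2t^2 + 4t + 5

Using the Lagrange interpolation formula with nodes 2, 4, 6, 9:
  L_0(t) = (t - 4)(t - 6)(t - 9) / -56
  L_1(t) = (t - 2)(t - 6)(t - 9) / 20
  L_2(t) = (t - 2)(t - 4)(t - 9) / -24
  L_3(t) = (t - 2)(t - 4)(t - 6) / 105
Then h(t) = 29·L_0(t) + 117·L_1(t) + 317·L_2(t) + 932·L_3(t).
Expanding and collecting terms gives h(t) = t^3 + 2t^2 + 4t + 5.
Check: h(4) = 117. ✓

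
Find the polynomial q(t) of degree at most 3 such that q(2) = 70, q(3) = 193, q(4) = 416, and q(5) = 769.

Write q(t) = at^3 + bt^2 + ct + d. Substituting each data point gives a linear system:
  8a + 4b + 2c + d = 70
  27a + 9b + 3c + d = 193
  64a + 16b + 4c + d = 416
  125a + 25b + 5c + d = 769
Solving the system yields a = 5, b = 5, c = 3, d = 4.
So q(t) = 5t³ + 5t² + 3t + 4.
Check: q(2) = 70. ✓

q(t) = 5t^3 + 5t^2 + 3t + 4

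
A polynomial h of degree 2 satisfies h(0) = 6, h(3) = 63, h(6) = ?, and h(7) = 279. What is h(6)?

210

The 3 known points determine the degree-2 polynomial uniquely.
Write h(u) = au^2 + bu + c. Substituting each data point gives a linear system:
  c = 6
  9a + 3b + c = 63
  49a + 7b + c = 279
Solving the system yields a = 5, b = 4, c = 6.
So h(u) = 5u^2 + 4u + 6.
Then h(6) = 210.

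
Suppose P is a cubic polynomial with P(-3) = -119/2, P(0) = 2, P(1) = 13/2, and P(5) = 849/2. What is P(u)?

P(u) = 3u^3 + 2u^2 - (1/2)u + 2

Using the Lagrange interpolation formula with nodes -3, 0, 1, 5:
  L_0(u) = u(u - 1)(u - 5) / -96
  L_1(u) = (u + 3)(u - 1)(u - 5) / 15
  L_2(u) = (u + 3)u(u - 5) / -16
  L_3(u) = (u + 3)u(u - 1) / 160
Then P(u) = -119/2·L_0(u) + 2·L_1(u) + 13/2·L_2(u) + 849/2·L_3(u).
Expanding and collecting terms gives P(u) = 3u^3 + 2u^2 - (1/2)u + 2.
Check: P(1) = 13/2. ✓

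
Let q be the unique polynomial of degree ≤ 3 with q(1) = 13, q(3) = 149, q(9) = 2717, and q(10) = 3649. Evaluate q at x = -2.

-11

Using the Lagrange interpolation formula with nodes 1, 3, 9, 10:
  L_0(x) = (x - 3)(x - 9)(x - 10) / -144
  L_1(x) = (x - 1)(x - 9)(x - 10) / 84
  L_2(x) = (x - 1)(x - 3)(x - 10) / -48
  L_3(x) = (x - 1)(x - 3)(x - 9) / 63
Then q(x) = 13·L_0(x) + 149·L_1(x) + 2717·L_2(x) + 3649·L_3(x).
Expanding and collecting terms gives q(x) = 3x^3 + 6x^2 + 5x - 1.
Evaluating at x = -2: q(-2) = -11.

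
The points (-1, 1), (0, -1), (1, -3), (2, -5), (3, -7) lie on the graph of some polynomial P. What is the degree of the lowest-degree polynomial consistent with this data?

1

Forward differences of the values at u = -1, 0, 1, 2, 3:
  P  : 1  -1  -3  -5  -7
  Δ  : -2  -2  -2  -2
  Δ^2: 0  0  0
  Δ^3: 0  0
  Δ^4: 0
The first differences are constant (-2) and nonzero, while all higher differences vanish, so the minimal degree is 1.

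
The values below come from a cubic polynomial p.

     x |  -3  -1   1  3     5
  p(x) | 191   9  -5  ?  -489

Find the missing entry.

On equispaced nodes a degree-3 polynomial has vanishing fourth forward difference, so
  p(-3) - 4·p(-1) + 6·p(1) - 4·p(3) + p(5) = 0.
Substituting the known values and solving for p(3):
  -4·p(3) = 364
  p(3) = -91.

-91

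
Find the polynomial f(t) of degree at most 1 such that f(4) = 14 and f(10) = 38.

Write f(t) = at + b. Substituting each data point gives a linear system:
  4a + b = 14
  10a + b = 38
Solving the system yields a = 4, b = -2.
So f(t) = 4t - 2.
Check: f(4) = 14. ✓

f(t) = 4t - 2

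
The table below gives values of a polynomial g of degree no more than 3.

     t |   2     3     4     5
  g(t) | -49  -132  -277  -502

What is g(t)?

Write g(t) = at^3 + bt^2 + ct + d. Substituting each data point gives a linear system:
  8a + 4b + 2c + d = -49
  27a + 9b + 3c + d = -132
  64a + 16b + 4c + d = -277
  125a + 25b + 5c + d = -502
Solving the system yields a = -3, b = -4, c = -6, d = 3.
So g(t) = -3t^3 - 4t^2 - 6t + 3.
Check: g(3) = -132. ✓

g(t) = -3t^3 - 4t^2 - 6t + 3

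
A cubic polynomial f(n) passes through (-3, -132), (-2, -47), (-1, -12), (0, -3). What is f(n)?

Write f(n) = an^3 + bn^2 + cn + d. Substituting each data point gives a linear system:
  -27a + 9b - 3c + d = -132
  -8a + 4b - 2c + d = -47
  -a + b - c + d = -12
  d = -3
Solving the system yields a = 4, b = -1, c = 4, d = -3.
So f(n) = 4n^3 - n^2 + 4n - 3.
Check: f(-1) = -12. ✓

f(n) = 4n^3 - n^2 + 4n - 3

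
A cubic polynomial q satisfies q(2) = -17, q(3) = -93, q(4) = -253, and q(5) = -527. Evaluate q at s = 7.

Write q(s) = as^3 + bs^2 + cs + d. Substituting each data point gives a linear system:
  8a + 4b + 2c + d = -17
  27a + 9b + 3c + d = -93
  64a + 16b + 4c + d = -253
  125a + 25b + 5c + d = -527
Solving the system yields a = -5, b = 3, c = 4, d = 3.
So q(s) = -5s^3 + 3s^2 + 4s + 3.
Then q(7) = -1537.

-1537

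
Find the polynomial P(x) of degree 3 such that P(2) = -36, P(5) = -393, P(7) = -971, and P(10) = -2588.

P(x) = -2x^3 - 6x^2 + x + 2

Write P(x) = ax^3 + bx^2 + cx + d. Substituting each data point gives a linear system:
  8a + 4b + 2c + d = -36
  125a + 25b + 5c + d = -393
  343a + 49b + 7c + d = -971
  1000a + 100b + 10c + d = -2588
Solving the system yields a = -2, b = -6, c = 1, d = 2.
So P(x) = -2x³ - 6x² + x + 2.
Check: P(2) = -36. ✓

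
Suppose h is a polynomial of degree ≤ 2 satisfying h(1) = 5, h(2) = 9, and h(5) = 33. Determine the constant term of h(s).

Write h(s) = as^2 + bs + c. Substituting each data point gives a linear system:
  a + b + c = 5
  4a + 2b + c = 9
  25a + 5b + c = 33
Solving the system yields a = 1, b = 1, c = 3.
So h(s) = s^2 + s + 3.
The constant term is 3.

3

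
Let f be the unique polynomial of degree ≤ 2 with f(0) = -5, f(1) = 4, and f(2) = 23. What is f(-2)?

Write f(t) = at^2 + bt + c. Substituting each data point gives a linear system:
  c = -5
  a + b + c = 4
  4a + 2b + c = 23
Solving the system yields a = 5, b = 4, c = -5.
So f(t) = 5t² + 4t - 5.
Then f(-2) = 7.

7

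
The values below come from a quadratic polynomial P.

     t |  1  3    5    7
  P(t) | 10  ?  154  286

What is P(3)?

62

The 3 known points determine the degree-2 polynomial uniquely.
Write P(t) = at^2 + bt + c. Substituting each data point gives a linear system:
  a + b + c = 10
  25a + 5b + c = 154
  49a + 7b + c = 286
Solving the system yields a = 5, b = 6, c = -1.
So P(t) = 5t² + 6t - 1.
Then P(3) = 62.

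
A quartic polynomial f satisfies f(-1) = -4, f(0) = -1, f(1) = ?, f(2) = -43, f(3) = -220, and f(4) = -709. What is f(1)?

-4

The 5 known points determine the degree-4 polynomial uniquely.
Write f(u) = au^4 + bu^3 + cu^2 + du + e. Substituting each data point gives a linear system:
  a - b + c - d + e = -4
  e = -1
  16a + 8b + 4c + 2d + e = -43
  81a + 27b + 9c + 3d + e = -220
  256a + 64b + 16c + 4d + e = -709
Solving the system yields a = -3, b = 1, c = 0, d = -1, e = -1.
So f(u) = -3u⁴ + u³ - u - 1.
Then f(1) = -4.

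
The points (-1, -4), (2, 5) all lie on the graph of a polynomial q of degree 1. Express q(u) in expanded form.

Using the Lagrange interpolation formula with nodes -1, 2:
  L_0(u) = (u - 2) / -3
  L_1(u) = (u + 1) / 3
Then q(u) = -4·L_0(u) + 5·L_1(u).
Expanding and collecting terms gives q(u) = 3u - 1.
Check: q(2) = 5. ✓

q(u) = 3u - 1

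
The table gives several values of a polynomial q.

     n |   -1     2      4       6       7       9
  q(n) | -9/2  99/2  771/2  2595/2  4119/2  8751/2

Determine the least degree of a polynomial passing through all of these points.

3

Divided differences on the nodes -1, 2, 4, 6, 7, 9:
  order 0: -9/2  99/2  771/2  2595/2  4119/2  8751/2
  order 1: 18  168  456  762  1158
  order 2: 30  72  102  132
  order 3: 6  6  6
  order 4: 0  0
  order 5: 0
The order-3 divided differences are all 6 (nonzero) and every higher order vanishes, so the data lies on a polynomial of degree exactly 3.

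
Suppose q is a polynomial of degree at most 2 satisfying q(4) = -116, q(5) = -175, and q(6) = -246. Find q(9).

-531

Using the Lagrange interpolation formula with nodes 4, 5, 6:
  L_0(t) = (t - 5)(t - 6) / 2
  L_1(t) = (t - 4)(t - 6) / -1
  L_2(t) = (t - 4)(t - 5) / 2
Then q(t) = -116·L_0(t) - 175·L_1(t) - 246·L_2(t).
Expanding and collecting terms gives q(t) = -6t^2 - 5t.
Evaluating at t = 9: q(9) = -531.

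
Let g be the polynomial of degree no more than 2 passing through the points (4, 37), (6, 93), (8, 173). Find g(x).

Using the Lagrange interpolation formula with nodes 4, 6, 8:
  L_0(x) = (x - 6)(x - 8) / 8
  L_1(x) = (x - 4)(x - 8) / -4
  L_2(x) = (x - 4)(x - 6) / 8
Then g(x) = 37·L_0(x) + 93·L_1(x) + 173·L_2(x).
Expanding and collecting terms gives g(x) = 3x^2 - 2x - 3.
Check: g(8) = 173. ✓

g(x) = 3x^2 - 2x - 3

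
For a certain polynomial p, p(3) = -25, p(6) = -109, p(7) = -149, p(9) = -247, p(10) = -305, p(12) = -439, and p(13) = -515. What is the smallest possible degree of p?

2

Divided differences on the nodes 3, 6, 7, 9, 10, 12, 13:
  order 0: -25  -109  -149  -247  -305  -439  -515
  order 1: -28  -40  -49  -58  -67  -76
  order 2: -3  -3  -3  -3  -3
  order 3: 0  0  0  0
  order 4: 0  0  0
  order 5: 0  0
  order 6: 0
The order-2 divided differences are all -3 (nonzero) and every higher order vanishes, so the data lies on a polynomial of degree exactly 2.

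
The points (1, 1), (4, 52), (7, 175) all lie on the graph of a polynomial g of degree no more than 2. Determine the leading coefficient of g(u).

Write g(u) = au^2 + bu + c. Substituting each data point gives a linear system:
  a + b + c = 1
  16a + 4b + c = 52
  49a + 7b + c = 175
Solving the system yields a = 4, b = -3, c = 0.
So g(u) = 4u^2 - 3u.
The leading coefficient is 4.

4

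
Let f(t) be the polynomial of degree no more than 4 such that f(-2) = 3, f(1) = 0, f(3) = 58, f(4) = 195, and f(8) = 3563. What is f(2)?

Write f(t) = at^4 + bt^3 + ct^2 + dt + e. Substituting each data point gives a linear system:
  16a - 8b + 4c - 2d + e = 3
  a + b + c + d + e = 0
  81a + 27b + 9c + 3d + e = 58
  256a + 64b + 16c + 4d + e = 195
  4096a + 512b + 64c + 8d + e = 3563
Solving the system yields a = 1, b = -1, c = -1, d = 6, e = -5.
So f(t) = t⁴ - t³ - t² + 6t - 5.
Then f(2) = 11.

11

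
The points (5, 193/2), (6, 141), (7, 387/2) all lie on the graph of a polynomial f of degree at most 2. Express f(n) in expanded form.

Using the Lagrange interpolation formula with nodes 5, 6, 7:
  L_0(n) = (n - 6)(n - 7) / 2
  L_1(n) = (n - 5)(n - 7) / -1
  L_2(n) = (n - 5)(n - 6) / 2
Then f(n) = 193/2·L_0(n) + 141·L_1(n) + 387/2·L_2(n).
Expanding and collecting terms gives f(n) = 4n^2 + (1/2)n - 6.
Check: f(5) = 193/2. ✓

f(n) = 4n^2 + (1/2)n - 6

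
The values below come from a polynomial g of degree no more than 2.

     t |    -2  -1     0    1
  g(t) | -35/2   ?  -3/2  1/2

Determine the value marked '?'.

-15/2

On equispaced nodes a degree-2 polynomial has vanishing third forward difference, so
  - g(-2) + 3·g(-1) - 3·g(0) + g(1) = 0.
Substituting the known values and solving for g(-1):
  3·g(-1) = -45/2
  g(-1) = -15/2.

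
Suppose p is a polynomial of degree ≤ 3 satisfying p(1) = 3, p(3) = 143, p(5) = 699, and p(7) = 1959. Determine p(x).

p(x) = 6x^3 - 2x^2 - 1

Using the Lagrange interpolation formula with nodes 1, 3, 5, 7:
  L_0(x) = (x - 3)(x - 5)(x - 7) / -48
  L_1(x) = (x - 1)(x - 5)(x - 7) / 16
  L_2(x) = (x - 1)(x - 3)(x - 7) / -16
  L_3(x) = (x - 1)(x - 3)(x - 5) / 48
Then p(x) = 3·L_0(x) + 143·L_1(x) + 699·L_2(x) + 1959·L_3(x).
Expanding and collecting terms gives p(x) = 6x³ - 2x² - 1.
Check: p(3) = 143. ✓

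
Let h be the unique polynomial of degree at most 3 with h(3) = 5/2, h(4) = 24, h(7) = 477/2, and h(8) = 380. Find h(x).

Write h(x) = ax^3 + bx^2 + cx + d. Substituting each data point gives a linear system:
  27a + 9b + 3c + d = 5/2
  64a + 16b + 4c + d = 24
  343a + 49b + 7c + d = 477/2
  512a + 64b + 8c + d = 380
Solving the system yields a = 1, b = -3/2, c = -5, d = 4.
So h(x) = x^3 - (3/2)x^2 - 5x + 4.
Check: h(4) = 24. ✓

h(x) = x^3 - (3/2)x^2 - 5x + 4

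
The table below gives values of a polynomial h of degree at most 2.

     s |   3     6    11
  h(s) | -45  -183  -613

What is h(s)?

Write h(s) = as^2 + bs + c. Substituting each data point gives a linear system:
  9a + 3b + c = -45
  36a + 6b + c = -183
  121a + 11b + c = -613
Solving the system yields a = -5, b = -1, c = 3.
So h(s) = -5s^2 - s + 3.
Check: h(11) = -613. ✓

h(s) = -5s^2 - s + 3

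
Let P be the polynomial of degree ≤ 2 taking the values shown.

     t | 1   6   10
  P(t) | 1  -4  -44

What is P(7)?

-11

Using the Lagrange interpolation formula with nodes 1, 6, 10:
  L_0(t) = (t - 6)(t - 10) / 45
  L_1(t) = (t - 1)(t - 10) / -20
  L_2(t) = (t - 1)(t - 6) / 36
Then P(t) = 1·L_0(t) - 4·L_1(t) - 44·L_2(t).
Expanding and collecting terms gives P(t) = -t² + 6t - 4.
Evaluating at t = 7: P(7) = -11.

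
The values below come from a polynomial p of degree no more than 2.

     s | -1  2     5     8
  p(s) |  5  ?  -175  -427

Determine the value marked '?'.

On equispaced nodes a degree-2 polynomial has vanishing third forward difference, so
  - p(-1) + 3·p(2) - 3·p(5) + p(8) = 0.
Substituting the known values and solving for p(2):
  3·p(2) = -93
  p(2) = -31.

-31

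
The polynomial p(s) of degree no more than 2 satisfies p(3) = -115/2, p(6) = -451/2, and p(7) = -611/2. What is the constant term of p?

5/2

Write p(s) = as^2 + bs + c. Substituting each data point gives a linear system:
  9a + 3b + c = -115/2
  36a + 6b + c = -451/2
  49a + 7b + c = -611/2
Solving the system yields a = -6, b = -2, c = 5/2.
So p(s) = -6s^2 - 2s + 5/2.
The constant term is 5/2.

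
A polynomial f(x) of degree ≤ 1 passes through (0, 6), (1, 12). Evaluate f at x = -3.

Write f(x) = ax + b. Substituting each data point gives a linear system:
  b = 6
  a + b = 12
Solving the system yields a = 6, b = 6.
So f(x) = 6x + 6.
Then f(-3) = -12.

-12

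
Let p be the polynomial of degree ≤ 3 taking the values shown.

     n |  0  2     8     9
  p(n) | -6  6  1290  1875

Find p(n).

p(n) = 3n^3 - 4n^2 + 2n - 6

Write p(n) = an^3 + bn^2 + cn + d. Substituting each data point gives a linear system:
  d = -6
  8a + 4b + 2c + d = 6
  512a + 64b + 8c + d = 1290
  729a + 81b + 9c + d = 1875
Solving the system yields a = 3, b = -4, c = 2, d = -6.
So p(n) = 3n³ - 4n² + 2n - 6.
Check: p(0) = -6. ✓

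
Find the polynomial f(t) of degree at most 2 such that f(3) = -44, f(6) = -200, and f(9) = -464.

Write f(t) = at^2 + bt + c. Substituting each data point gives a linear system:
  9a + 3b + c = -44
  36a + 6b + c = -200
  81a + 9b + c = -464
Solving the system yields a = -6, b = 2, c = 4.
So f(t) = -6t^2 + 2t + 4.
Check: f(6) = -200. ✓

f(t) = -6t^2 + 2t + 4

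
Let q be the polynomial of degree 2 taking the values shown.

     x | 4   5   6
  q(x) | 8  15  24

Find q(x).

q(x) = x^2 - 2x

Using the Lagrange interpolation formula with nodes 4, 5, 6:
  L_0(x) = (x - 5)(x - 6) / 2
  L_1(x) = (x - 4)(x - 6) / -1
  L_2(x) = (x - 4)(x - 5) / 2
Then q(x) = 8·L_0(x) + 15·L_1(x) + 24·L_2(x).
Expanding and collecting terms gives q(x) = x² - 2x.
Check: q(6) = 24. ✓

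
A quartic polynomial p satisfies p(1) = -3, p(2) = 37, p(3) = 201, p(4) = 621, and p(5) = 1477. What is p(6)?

2997

Write p(x) = ax^4 + bx^3 + cx^2 + dx + e. Substituting each data point gives a linear system:
  a + b + c + d + e = -3
  16a + 8b + 4c + 2d + e = 37
  81a + 27b + 9c + 3d + e = 201
  256a + 64b + 16c + 4d + e = 621
  625a + 125b + 25c + 5d + e = 1477
Solving the system yields a = 2, b = 2, c = 0, d = -4, e = -3.
So p(x) = 2x⁴ + 2x³ - 4x - 3.
Then p(6) = 2997.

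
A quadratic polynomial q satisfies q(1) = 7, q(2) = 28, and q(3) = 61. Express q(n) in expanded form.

Using the Lagrange interpolation formula with nodes 1, 2, 3:
  L_0(n) = (n - 2)(n - 3) / 2
  L_1(n) = (n - 1)(n - 3) / -1
  L_2(n) = (n - 1)(n - 2) / 2
Then q(n) = 7·L_0(n) + 28·L_1(n) + 61·L_2(n).
Expanding and collecting terms gives q(n) = 6n^2 + 3n - 2.
Check: q(2) = 28. ✓

q(n) = 6n^2 + 3n - 2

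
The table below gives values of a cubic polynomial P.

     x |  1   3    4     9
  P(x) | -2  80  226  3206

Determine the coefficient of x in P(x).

Write P(x) = ax^3 + bx^2 + cx + d. Substituting each data point gives a linear system:
  a + b + c + d = -2
  27a + 9b + 3c + d = 80
  64a + 16b + 4c + d = 226
  729a + 81b + 9c + d = 3206
Solving the system yields a = 5, b = -5, c = -4, d = 2.
So P(x) = 5x^3 - 5x^2 - 4x + 2.
The coefficient of x is -4.

-4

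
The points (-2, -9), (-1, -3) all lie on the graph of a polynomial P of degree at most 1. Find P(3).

21

Write P(u) = au + b. Substituting each data point gives a linear system:
  -2a + b = -9
  -a + b = -3
Solving the system yields a = 6, b = 3.
So P(u) = 6u + 3.
Then P(3) = 21.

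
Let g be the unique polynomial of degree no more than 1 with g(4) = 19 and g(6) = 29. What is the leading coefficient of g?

5

Write g(s) = as + b. Substituting each data point gives a linear system:
  4a + b = 19
  6a + b = 29
Solving the system yields a = 5, b = -1.
So g(s) = 5s - 1.
The leading coefficient is 5.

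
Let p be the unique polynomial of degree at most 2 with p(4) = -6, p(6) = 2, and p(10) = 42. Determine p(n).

Write p(n) = an^2 + bn + c. Substituting each data point gives a linear system:
  16a + 4b + c = -6
  36a + 6b + c = 2
  100a + 10b + c = 42
Solving the system yields a = 1, b = -6, c = 2.
So p(n) = n^2 - 6n + 2.
Check: p(10) = 42. ✓

p(n) = n^2 - 6n + 2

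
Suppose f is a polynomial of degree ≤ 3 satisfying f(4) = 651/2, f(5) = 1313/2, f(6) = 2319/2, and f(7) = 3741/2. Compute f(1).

9/2

Using the Lagrange interpolation formula with nodes 4, 5, 6, 7:
  L_0(s) = (s - 5)(s - 6)(s - 7) / -6
  L_1(s) = (s - 4)(s - 6)(s - 7) / 2
  L_2(s) = (s - 4)(s - 5)(s - 7) / -2
  L_3(s) = (s - 4)(s - 5)(s - 6) / 6
Then f(s) = 651/2·L_0(s) + 1313/2·L_1(s) + 2319/2·L_2(s) + 3741/2·L_3(s).
Expanding and collecting terms gives f(s) = 6s^3 - 4s^2 + s + 3/2.
Evaluating at s = 1: f(1) = 9/2.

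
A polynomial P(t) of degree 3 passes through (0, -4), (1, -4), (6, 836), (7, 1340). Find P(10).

Using the Lagrange interpolation formula with nodes 0, 1, 6, 7:
  L_0(t) = (t - 1)(t - 6)(t - 7) / -42
  L_1(t) = t(t - 6)(t - 7) / 30
  L_2(t) = t(t - 1)(t - 7) / -30
  L_3(t) = t(t - 1)(t - 6) / 42
Then P(t) = -4·L_0(t) - 4·L_1(t) + 836·L_2(t) + 1340·L_3(t).
Expanding and collecting terms gives P(t) = 4t^3 - 4t - 4.
Evaluating at t = 10: P(10) = 3956.

3956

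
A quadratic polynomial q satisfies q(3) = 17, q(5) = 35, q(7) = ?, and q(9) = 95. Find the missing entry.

The 3 known points determine the degree-2 polynomial uniquely.
Write q(s) = as^2 + bs + c. Substituting each data point gives a linear system:
  9a + 3b + c = 17
  25a + 5b + c = 35
  81a + 9b + c = 95
Solving the system yields a = 1, b = 1, c = 5.
So q(s) = s^2 + s + 5.
Then q(7) = 61.

61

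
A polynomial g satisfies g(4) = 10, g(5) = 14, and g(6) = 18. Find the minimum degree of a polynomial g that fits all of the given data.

1

Forward differences of the values at s = 4, 5, 6:
  g  : 10  14  18
  Δ  : 4  4
  Δ^2: 0
The first differences are constant (4) and nonzero, while all higher differences vanish, so the minimal degree is 1.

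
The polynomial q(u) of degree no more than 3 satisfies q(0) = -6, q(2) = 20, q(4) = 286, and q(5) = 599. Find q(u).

Using the Lagrange interpolation formula with nodes 0, 2, 4, 5:
  L_0(u) = (u - 2)(u - 4)(u - 5) / -40
  L_1(u) = u(u - 4)(u - 5) / 12
  L_2(u) = u(u - 2)(u - 5) / -8
  L_3(u) = u(u - 2)(u - 4) / 15
Then q(u) = -6·L_0(u) + 20·L_1(u) + 286·L_2(u) + 599·L_3(u).
Expanding and collecting terms gives q(u) = 6u³ - 6u² + u - 6.
Check: q(0) = -6. ✓

q(u) = 6u^3 - 6u^2 + u - 6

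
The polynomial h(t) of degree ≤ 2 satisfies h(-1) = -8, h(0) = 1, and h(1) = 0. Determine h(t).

h(t) = -5t^2 + 4t + 1

Using the Lagrange interpolation formula with nodes -1, 0, 1:
  L_0(t) = t(t - 1) / 2
  L_1(t) = (t + 1)(t - 1) / -1
  L_2(t) = (t + 1)t / 2
Then h(t) = -8·L_0(t) + 1·L_1(t) + 0·L_2(t).
Expanding and collecting terms gives h(t) = -5t^2 + 4t + 1.
Check: h(-1) = -8. ✓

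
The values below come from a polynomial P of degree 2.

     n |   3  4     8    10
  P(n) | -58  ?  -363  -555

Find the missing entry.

-99

The 3 known points determine the degree-2 polynomial uniquely.
Write P(n) = an^2 + bn + c. Substituting each data point gives a linear system:
  9a + 3b + c = -58
  64a + 8b + c = -363
  100a + 10b + c = -555
Solving the system yields a = -5, b = -6, c = 5.
So P(n) = -5n^2 - 6n + 5.
Then P(4) = -99.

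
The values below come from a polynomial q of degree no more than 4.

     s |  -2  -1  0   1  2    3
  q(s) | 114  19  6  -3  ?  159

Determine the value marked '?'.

On equispaced nodes a degree-4 polynomial has vanishing fifth forward difference, so
  - q(-2) + 5·q(-1) - 10·q(0) + 10·q(1) - 5·q(2) + q(3) = 0.
Substituting the known values and solving for q(2):
  -5·q(2) = -50
  q(2) = 10.

10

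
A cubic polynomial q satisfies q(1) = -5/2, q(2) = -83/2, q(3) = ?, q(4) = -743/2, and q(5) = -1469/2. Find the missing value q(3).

On equispaced nodes a degree-3 polynomial has vanishing fourth forward difference, so
  q(1) - 4·q(2) + 6·q(3) - 4·q(4) + q(5) = 0.
Substituting the known values and solving for q(3):
  6·q(3) = -915
  q(3) = -305/2.

-305/2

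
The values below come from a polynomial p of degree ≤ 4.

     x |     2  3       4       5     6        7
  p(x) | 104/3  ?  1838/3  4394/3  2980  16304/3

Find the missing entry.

On equispaced nodes a degree-4 polynomial has vanishing fifth forward difference, so
  - p(2) + 5·p(3) - 10·p(4) + 10·p(5) - 5·p(6) + p(7) = 0.
Substituting the known values and solving for p(3):
  5·p(3) = 980
  p(3) = 196.

196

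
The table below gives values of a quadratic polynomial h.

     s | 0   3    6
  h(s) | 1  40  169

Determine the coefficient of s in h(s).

Write h(s) = as^2 + bs + c. Substituting each data point gives a linear system:
  c = 1
  9a + 3b + c = 40
  36a + 6b + c = 169
Solving the system yields a = 5, b = -2, c = 1.
So h(s) = 5s^2 - 2s + 1.
The coefficient of s is -2.

-2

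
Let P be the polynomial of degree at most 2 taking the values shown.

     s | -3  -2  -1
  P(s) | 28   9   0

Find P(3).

64

Forward differences of the values at s = -3, -2, -1:
  P  : 28  9  0
  Δ  : -19  -9
  Δ^2: 10
The second differences are constant, confirming degree 2.
Interpolating (Newton forward form) and evaluating at s = 3 gives P(3) = 64.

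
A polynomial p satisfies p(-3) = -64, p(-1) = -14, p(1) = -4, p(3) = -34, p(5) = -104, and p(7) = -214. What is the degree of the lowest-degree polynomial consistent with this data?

2

Forward differences of the values at u = -3, -1, 1, 3, 5, 7:
  p  : -64  -14  -4  -34  -104  -214
  Δ  : 50  10  -30  -70  -110
  Δ^2: -40  -40  -40  -40
  Δ^3: 0  0  0
  Δ^4: 0  0
  Δ^5: 0
The second differences are constant (-40) and nonzero, while all higher differences vanish, so the minimal degree is 2.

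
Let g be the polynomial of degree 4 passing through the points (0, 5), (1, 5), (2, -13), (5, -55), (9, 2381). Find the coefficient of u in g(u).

3

Write g(u) = au^4 + bu^3 + cu^2 + du + e. Substituting each data point gives a linear system:
  e = 5
  a + b + c + d + e = 5
  16a + 8b + 4c + 2d + e = -13
  625a + 125b + 25c + 5d + e = -55
  6561a + 729b + 81c + 9d + e = 2381
Solving the system yields a = 1, b = -6, c = 2, d = 3, e = 5.
So g(u) = u^4 - 6u^3 + 2u^2 + 3u + 5.
The coefficient of u is 3.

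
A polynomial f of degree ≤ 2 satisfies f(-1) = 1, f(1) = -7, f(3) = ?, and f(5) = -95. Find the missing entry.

-39

The 3 known points determine the degree-2 polynomial uniquely.
Write f(s) = as^2 + bs + c. Substituting each data point gives a linear system:
  a - b + c = 1
  a + b + c = -7
  25a + 5b + c = -95
Solving the system yields a = -3, b = -4, c = 0.
So f(s) = -3s² - 4s.
Then f(3) = -39.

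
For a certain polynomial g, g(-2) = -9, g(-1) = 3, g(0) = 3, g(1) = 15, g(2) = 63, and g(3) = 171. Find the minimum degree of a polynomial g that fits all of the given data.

3

Forward differences of the values at t = -2, -1, 0, 1, 2, 3:
  g  : -9  3  3  15  63  171
  Δ  : 12  0  12  48  108
  Δ^2: -12  12  36  60
  Δ^3: 24  24  24
  Δ^4: 0  0
  Δ^5: 0
The third differences are constant (24) and nonzero, while all higher differences vanish, so the minimal degree is 3.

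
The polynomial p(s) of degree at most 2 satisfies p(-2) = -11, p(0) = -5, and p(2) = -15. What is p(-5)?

Forward differences of the values at s = -2, 0, 2:
  p  : -11  -5  -15
  Δ  : 6  -10
  Δ^2: -16
The second differences are constant, confirming degree 2.
Interpolating (Newton forward form) and evaluating at s = -5 gives p(-5) = -50.

-50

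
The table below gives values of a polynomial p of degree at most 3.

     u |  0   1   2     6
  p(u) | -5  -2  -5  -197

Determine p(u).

Write p(u) = au^3 + bu^2 + cu + d. Substituting each data point gives a linear system:
  d = -5
  a + b + c + d = -2
  8a + 4b + 2c + d = -5
  216a + 36b + 6c + d = -197
Solving the system yields a = -1, b = 0, c = 4, d = -5.
So p(u) = -u^3 + 4u - 5.
Check: p(6) = -197. ✓

p(u) = -u^3 + 4u - 5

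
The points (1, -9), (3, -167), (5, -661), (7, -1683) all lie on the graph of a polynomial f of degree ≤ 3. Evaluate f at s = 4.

-360

Using the Lagrange interpolation formula with nodes 1, 3, 5, 7:
  L_0(s) = (s - 3)(s - 5)(s - 7) / -48
  L_1(s) = (s - 1)(s - 5)(s - 7) / 16
  L_2(s) = (s - 1)(s - 3)(s - 7) / -16
  L_3(s) = (s - 1)(s - 3)(s - 5) / 48
Then f(s) = -9·L_0(s) - 167·L_1(s) - 661·L_2(s) - 1683·L_3(s).
Expanding and collecting terms gives f(s) = -4s³ - 6s² - 3s + 4.
Evaluating at s = 4: f(4) = -360.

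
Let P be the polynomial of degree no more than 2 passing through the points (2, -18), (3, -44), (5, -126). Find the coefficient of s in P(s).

Write P(s) = as^2 + bs + c. Substituting each data point gives a linear system:
  4a + 2b + c = -18
  9a + 3b + c = -44
  25a + 5b + c = -126
Solving the system yields a = -5, b = -1, c = 4.
So P(s) = -5s^2 - s + 4.
The coefficient of s is -1.

-1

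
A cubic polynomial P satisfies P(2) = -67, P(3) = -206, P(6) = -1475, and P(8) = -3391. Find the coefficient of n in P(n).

0

Write P(n) = an^3 + bn^2 + cn + d. Substituting each data point gives a linear system:
  8a + 4b + 2c + d = -67
  27a + 9b + 3c + d = -206
  216a + 36b + 6c + d = -1475
  512a + 64b + 8c + d = -3391
Solving the system yields a = -6, b = -5, c = 0, d = 1.
So P(n) = -6n³ - 5n² + 1.
The coefficient of n is 0.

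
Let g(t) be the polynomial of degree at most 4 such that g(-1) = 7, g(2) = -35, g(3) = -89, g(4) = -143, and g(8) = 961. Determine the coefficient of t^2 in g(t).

Write g(t) = at^4 + bt^3 + ct^2 + dt + e. Substituting each data point gives a linear system:
  a - b + c - d + e = 7
  16a + 8b + 4c + 2d + e = -35
  81a + 27b + 9c + 3d + e = -89
  256a + 64b + 16c + 4d + e = -143
  4096a + 512b + 64c + 8d + e = 961
Solving the system yields a = 1, b = -6, c = -1, d = 0, e = 1.
So g(t) = t^4 - 6t^3 - t^2 + 1.
The coefficient of t^2 is -1.

-1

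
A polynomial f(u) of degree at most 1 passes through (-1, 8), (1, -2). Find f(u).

f(u) = -5u + 3

Write f(u) = au + b. Substituting each data point gives a linear system:
  -a + b = 8
  a + b = -2
Solving the system yields a = -5, b = 3.
So f(u) = -5u + 3.
Check: f(-1) = 8. ✓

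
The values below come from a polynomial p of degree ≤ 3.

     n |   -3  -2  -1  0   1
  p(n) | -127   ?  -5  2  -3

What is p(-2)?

The 4 known points determine the degree-3 polynomial uniquely.
Write p(n) = an^3 + bn^2 + cn + d. Substituting each data point gives a linear system:
  -27a + 9b - 3c + d = -127
  -a + b - c + d = -5
  d = 2
  a + b + c + d = -3
Solving the system yields a = 3, b = -6, c = -2, d = 2.
So p(n) = 3n^3 - 6n^2 - 2n + 2.
Then p(-2) = -42.

-42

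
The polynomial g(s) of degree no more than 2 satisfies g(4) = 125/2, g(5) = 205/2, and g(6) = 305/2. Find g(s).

Using the Lagrange interpolation formula with nodes 4, 5, 6:
  L_0(s) = (s - 5)(s - 6) / 2
  L_1(s) = (s - 4)(s - 6) / -1
  L_2(s) = (s - 4)(s - 5) / 2
Then g(s) = 125/2·L_0(s) + 205/2·L_1(s) + 305/2·L_2(s).
Expanding and collecting terms gives g(s) = 5s² - 5s + 5/2.
Check: g(4) = 125/2. ✓

g(s) = 5s^2 - 5s + 5/2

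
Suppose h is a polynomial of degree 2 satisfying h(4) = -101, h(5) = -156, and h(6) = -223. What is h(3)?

-58

Write h(t) = at^2 + bt + c. Substituting each data point gives a linear system:
  16a + 4b + c = -101
  25a + 5b + c = -156
  36a + 6b + c = -223
Solving the system yields a = -6, b = -1, c = -1.
So h(t) = -6t^2 - t - 1.
Then h(3) = -58.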